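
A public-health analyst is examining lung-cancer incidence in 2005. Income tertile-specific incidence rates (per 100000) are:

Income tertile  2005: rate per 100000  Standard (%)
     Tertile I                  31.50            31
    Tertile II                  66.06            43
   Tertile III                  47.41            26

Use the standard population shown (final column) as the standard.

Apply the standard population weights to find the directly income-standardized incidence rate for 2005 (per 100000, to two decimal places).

Standard weights: 0.31, 0.43, 0.26.
Standardized rate: 0.3100×31.50 + 0.4300×66.06 + 0.2600×47.41 = 50.4974 per 100000.

50.50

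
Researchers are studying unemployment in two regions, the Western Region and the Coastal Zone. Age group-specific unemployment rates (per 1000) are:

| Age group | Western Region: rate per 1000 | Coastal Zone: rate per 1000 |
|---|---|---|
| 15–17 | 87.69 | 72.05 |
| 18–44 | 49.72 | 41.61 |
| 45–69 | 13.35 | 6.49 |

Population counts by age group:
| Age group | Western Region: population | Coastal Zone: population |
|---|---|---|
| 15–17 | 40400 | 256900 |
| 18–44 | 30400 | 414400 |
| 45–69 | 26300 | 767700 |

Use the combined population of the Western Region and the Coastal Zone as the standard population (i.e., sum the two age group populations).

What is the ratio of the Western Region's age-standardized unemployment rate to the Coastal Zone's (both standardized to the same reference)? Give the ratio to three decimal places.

Combined standard total = 1536100; weights = 0.1935, 0.2896, 0.5169.
The Western Region: 0.1935×87.69 + 0.2896×49.72 + 0.5169×13.35 = 38.2694 per 1000.
The Coastal Zone: 0.1935×72.05 + 0.2896×41.61 + 0.5169×6.49 = 29.3481 per 1000.
Ratio = 38.2694 ÷ 29.3481 = 1.30398.

1.304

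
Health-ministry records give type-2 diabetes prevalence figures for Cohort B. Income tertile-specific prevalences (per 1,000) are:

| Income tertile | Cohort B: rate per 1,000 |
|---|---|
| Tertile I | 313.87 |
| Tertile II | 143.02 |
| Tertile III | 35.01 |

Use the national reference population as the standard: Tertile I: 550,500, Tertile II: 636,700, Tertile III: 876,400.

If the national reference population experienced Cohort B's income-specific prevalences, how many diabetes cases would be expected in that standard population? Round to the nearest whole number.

Expected diabetes cases = Σ (standard pop × income-specific rate ÷ 1,000)
= 550,500×313.87/1,000 + 636,700×143.02/1,000 + 876,400×35.01/1,000
= 172785.43 + 91060.83 + 30682.76 = 294529.03.

294529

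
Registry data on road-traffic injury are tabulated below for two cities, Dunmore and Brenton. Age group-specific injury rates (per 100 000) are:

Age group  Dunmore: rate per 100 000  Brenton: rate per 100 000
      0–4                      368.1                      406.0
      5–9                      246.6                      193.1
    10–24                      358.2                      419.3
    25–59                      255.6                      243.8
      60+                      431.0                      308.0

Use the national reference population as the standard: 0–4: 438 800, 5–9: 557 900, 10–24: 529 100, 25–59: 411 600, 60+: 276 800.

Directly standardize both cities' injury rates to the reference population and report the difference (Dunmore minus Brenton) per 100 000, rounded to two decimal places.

Standard total = 2 214 200; weights = 0.1982, 0.2520, 0.2390, 0.1859, 0.1250.
Dunmore: 0.1982×368.1 + 0.2520×246.6 + 0.2390×358.2 + 0.1859×255.6 + 0.1250×431.0 = 322.0711 per 100 000.
Brenton: 0.1982×406.0 + 0.2520×193.1 + 0.2390×419.3 + 0.1859×243.8 + 0.1250×308.0 = 313.1322 per 100 000.
Difference = 322.0711 − 313.1322 = 8.9388.

8.94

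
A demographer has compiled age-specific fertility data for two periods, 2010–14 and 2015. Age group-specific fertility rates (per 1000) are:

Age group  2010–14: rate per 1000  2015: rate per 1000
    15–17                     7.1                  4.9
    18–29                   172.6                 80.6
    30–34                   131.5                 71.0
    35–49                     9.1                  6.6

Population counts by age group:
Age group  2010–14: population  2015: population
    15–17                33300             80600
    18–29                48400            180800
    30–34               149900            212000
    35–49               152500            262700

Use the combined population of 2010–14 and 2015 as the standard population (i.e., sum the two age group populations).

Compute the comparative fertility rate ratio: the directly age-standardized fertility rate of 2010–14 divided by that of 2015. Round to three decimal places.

Combined standard total = 1120200; weights = 0.1017, 0.2046, 0.3231, 0.3706.
2010–14: 0.1017×7.1 + 0.2046×172.6 + 0.3231×131.5 + 0.3706×9.1 = 81.8932 per 1000.
2015: 0.1017×4.9 + 0.2046×80.6 + 0.3231×71.0 + 0.3706×6.6 = 42.3735 per 1000.
Ratio = 81.8932 ÷ 42.3735 = 1.93265.

1.933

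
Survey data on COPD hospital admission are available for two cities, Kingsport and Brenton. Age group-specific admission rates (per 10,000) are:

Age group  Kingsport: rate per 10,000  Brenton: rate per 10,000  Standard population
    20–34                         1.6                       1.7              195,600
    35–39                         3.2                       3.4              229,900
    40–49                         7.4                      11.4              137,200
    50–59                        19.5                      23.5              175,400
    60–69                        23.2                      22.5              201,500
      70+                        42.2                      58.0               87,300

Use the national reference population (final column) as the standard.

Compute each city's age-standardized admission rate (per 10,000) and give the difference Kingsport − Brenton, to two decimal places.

Standard total = 1,026,900; weights = 0.1905, 0.2239, 0.1336, 0.1708, 0.1962, 0.0850.
Kingsport: 0.1905×1.6 + 0.2239×3.2 + 0.1336×7.4 + 0.1708×19.5 + 0.1962×23.2 + 0.0850×42.2 = 13.4805 per 10,000.
Brenton: 0.1905×1.7 + 0.2239×3.4 + 0.1336×11.4 + 0.1708×23.5 + 0.1962×22.5 + 0.0850×58.0 = 15.9678 per 10,000.
Difference = 13.4805 − 15.9678 = -2.4873.

-2.49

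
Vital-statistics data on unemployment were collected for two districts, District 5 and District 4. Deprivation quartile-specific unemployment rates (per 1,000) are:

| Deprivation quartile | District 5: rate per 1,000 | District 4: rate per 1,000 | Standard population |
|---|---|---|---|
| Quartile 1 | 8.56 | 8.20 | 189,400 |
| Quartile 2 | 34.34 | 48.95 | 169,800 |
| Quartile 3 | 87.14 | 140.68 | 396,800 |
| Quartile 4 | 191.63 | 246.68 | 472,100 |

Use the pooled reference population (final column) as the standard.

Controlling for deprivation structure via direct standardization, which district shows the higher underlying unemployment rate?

District 4

Standard total = 1,228,100; weights = 0.1542, 0.1383, 0.3231, 0.3844.
District 5: 0.1542×8.56 + 0.1383×34.34 + 0.3231×87.14 + 0.3844×191.63 = 107.8885 per 1,000.
District 4: 0.1542×8.20 + 0.1383×48.95 + 0.3231×140.68 + 0.3844×246.68 = 148.3139 per 1,000.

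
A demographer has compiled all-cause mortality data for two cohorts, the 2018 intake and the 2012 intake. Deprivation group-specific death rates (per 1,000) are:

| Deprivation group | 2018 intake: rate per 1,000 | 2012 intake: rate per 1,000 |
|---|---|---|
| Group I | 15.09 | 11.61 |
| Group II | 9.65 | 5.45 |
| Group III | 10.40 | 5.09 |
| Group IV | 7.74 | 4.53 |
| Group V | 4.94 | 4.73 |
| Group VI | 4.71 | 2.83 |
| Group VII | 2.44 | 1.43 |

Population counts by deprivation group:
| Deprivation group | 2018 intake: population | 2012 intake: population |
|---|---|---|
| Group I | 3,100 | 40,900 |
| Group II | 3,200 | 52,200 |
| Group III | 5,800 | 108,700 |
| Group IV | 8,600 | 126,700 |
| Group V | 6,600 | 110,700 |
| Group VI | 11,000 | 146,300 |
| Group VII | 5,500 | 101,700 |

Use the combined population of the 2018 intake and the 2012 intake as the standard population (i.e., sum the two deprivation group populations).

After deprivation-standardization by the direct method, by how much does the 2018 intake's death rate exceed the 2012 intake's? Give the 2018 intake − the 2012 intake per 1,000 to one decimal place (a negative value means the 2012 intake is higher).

Combined standard total = 731,000; weights = 0.0602, 0.0758, 0.1566, 0.1851, 0.1605, 0.2152, 0.1466.
The 2018 intake: 0.0602×15.09 + 0.0758×9.65 + 0.1566×10.40 + 0.1851×7.74 + 0.1605×4.94 + 0.2152×4.71 + 0.1466×2.44 = 6.8653 per 1,000.
The 2012 intake: 0.0602×11.61 + 0.0758×5.45 + 0.1566×5.09 + 0.1851×4.53 + 0.1605×4.73 + 0.2152×2.83 + 0.1466×1.43 = 4.3253 per 1,000.
Difference = 6.8653 − 4.3253 = 2.5400.

2.5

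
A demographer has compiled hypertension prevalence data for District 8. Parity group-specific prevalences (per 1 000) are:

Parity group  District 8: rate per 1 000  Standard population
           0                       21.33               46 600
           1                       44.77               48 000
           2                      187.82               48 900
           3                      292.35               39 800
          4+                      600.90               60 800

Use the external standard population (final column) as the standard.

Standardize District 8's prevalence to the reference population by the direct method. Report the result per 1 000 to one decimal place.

Standard total = 244 100; weights = 0.1909, 0.1966, 0.2003, 0.1630, 0.2491.
Standardized rate: 0.1909×21.33 + 0.1966×44.77 + 0.2003×187.82 + 0.1630×292.35 + 0.2491×600.90 = 247.8394 per 1 000.

247.8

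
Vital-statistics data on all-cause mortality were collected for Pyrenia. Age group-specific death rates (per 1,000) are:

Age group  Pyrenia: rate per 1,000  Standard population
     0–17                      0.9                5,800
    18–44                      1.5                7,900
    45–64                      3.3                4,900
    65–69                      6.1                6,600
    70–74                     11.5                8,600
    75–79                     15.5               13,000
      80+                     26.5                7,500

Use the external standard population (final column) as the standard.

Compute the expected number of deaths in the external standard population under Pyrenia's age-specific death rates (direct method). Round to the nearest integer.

573

Expected deaths = Σ (standard pop × age-specific rate ÷ 1,000)
= 5,800×0.9/1,000 + 7,900×1.5/1,000 + 4,900×3.3/1,000 + 6,600×6.1/1,000 + 8,600×11.5/1,000 + 13,000×15.5/1,000 + 7,500×26.5/1,000
= 5.22 + 11.85 + 16.17 + 40.26 + 98.90 + 201.50 + 198.75 = 572.65.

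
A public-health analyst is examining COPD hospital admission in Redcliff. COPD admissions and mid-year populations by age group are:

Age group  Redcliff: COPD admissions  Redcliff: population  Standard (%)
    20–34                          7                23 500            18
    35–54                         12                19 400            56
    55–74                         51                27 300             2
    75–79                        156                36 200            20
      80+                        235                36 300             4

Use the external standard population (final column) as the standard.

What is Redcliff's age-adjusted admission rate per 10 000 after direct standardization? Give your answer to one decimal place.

15.6

Age-specific rates per 10 000 for Redcliff: 2.98, 6.19, 18.68, 43.09, 64.74.
Standard weights: 0.18, 0.56, 0.02, 0.20, 0.04.
Standardized rate: 0.1800×2.98 + 0.5600×6.19 + 0.0200×18.68 + 0.2000×43.09 + 0.0400×64.74 = 15.5820 per 10 000.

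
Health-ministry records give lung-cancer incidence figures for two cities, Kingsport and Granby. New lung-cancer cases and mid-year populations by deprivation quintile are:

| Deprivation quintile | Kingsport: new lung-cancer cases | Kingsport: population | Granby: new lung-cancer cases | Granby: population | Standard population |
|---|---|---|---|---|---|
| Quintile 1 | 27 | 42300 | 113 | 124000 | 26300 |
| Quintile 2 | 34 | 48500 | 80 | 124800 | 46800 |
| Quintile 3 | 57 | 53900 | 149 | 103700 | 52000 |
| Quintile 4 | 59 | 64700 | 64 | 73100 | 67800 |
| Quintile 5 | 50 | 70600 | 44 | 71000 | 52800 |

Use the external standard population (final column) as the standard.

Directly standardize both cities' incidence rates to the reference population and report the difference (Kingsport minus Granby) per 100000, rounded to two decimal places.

Deprivation-specific rates per 100000 for Kingsport: 63.83, 70.10, 105.75, 91.19, 70.82.
For Granby: 91.13, 64.10, 143.68, 87.55, 61.97.
Standard total = 245700; weights = 0.1070, 0.1905, 0.2116, 0.2759, 0.2149.
Kingsport: 0.1070×63.83 + 0.1905×70.10 + 0.2116×105.75 + 0.2759×91.19 + 0.2149×70.82 = 82.9495 per 100000.
Granby: 0.1070×91.13 + 0.1905×64.10 + 0.2116×143.68 + 0.2759×87.55 + 0.2149×61.97 = 89.8508 per 100000.
Difference = 82.9495 − 89.8508 = -6.9013.

-6.90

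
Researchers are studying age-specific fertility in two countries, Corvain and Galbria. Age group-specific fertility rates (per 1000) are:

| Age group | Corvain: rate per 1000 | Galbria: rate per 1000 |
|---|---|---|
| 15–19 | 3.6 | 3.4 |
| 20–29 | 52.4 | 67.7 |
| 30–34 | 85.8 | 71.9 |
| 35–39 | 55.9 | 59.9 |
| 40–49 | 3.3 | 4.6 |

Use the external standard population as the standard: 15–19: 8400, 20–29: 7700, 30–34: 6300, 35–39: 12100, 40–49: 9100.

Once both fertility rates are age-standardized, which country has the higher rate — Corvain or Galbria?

Standard total = 43600; weights = 0.1927, 0.1766, 0.1445, 0.2775, 0.2087.
Corvain: 0.1927×3.6 + 0.1766×52.4 + 0.1445×85.8 + 0.2775×55.9 + 0.2087×3.3 = 38.5477 per 1000.
Galbria: 0.1927×3.4 + 0.1766×67.7 + 0.1445×71.9 + 0.2775×59.9 + 0.2087×4.6 = 40.5842 per 1000.

Galbria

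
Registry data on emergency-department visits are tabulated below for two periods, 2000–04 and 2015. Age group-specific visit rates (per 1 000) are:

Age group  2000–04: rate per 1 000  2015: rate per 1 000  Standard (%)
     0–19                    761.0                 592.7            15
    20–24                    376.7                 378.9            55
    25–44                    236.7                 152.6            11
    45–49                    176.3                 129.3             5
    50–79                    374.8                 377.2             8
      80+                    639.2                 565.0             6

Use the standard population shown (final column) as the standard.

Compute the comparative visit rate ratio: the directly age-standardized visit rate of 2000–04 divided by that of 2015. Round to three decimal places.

Standard weights: 0.15, 0.55, 0.11, 0.05, 0.08, 0.06.
2000–04: 0.1500×761.0 + 0.5500×376.7 + 0.1100×236.7 + 0.0500×176.3 + 0.0800×374.8 + 0.0600×639.2 = 424.5230 per 1 000.
2015: 0.1500×592.7 + 0.5500×378.9 + 0.1100×152.6 + 0.0500×129.3 + 0.0800×377.2 + 0.0600×565.0 = 384.6270 per 1 000.
Ratio = 424.5230 ÷ 384.6270 = 1.10373.

1.104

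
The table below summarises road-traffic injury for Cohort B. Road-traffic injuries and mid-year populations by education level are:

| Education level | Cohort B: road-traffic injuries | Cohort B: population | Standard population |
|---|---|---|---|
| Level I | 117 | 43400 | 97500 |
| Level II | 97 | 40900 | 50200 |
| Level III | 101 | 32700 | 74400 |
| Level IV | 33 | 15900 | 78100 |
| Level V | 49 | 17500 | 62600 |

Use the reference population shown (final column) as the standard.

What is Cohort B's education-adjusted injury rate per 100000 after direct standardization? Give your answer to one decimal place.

Education-specific rates per 100000 for Cohort B: 269.59, 237.16, 308.87, 207.55, 280.00.
Standard total = 362800; weights = 0.2687, 0.1384, 0.2051, 0.2153, 0.1725.
Standardized rate: 0.2687×269.59 + 0.1384×237.16 + 0.2051×308.87 + 0.2153×207.55 + 0.1725×280.00 = 261.5971 per 100000.

261.6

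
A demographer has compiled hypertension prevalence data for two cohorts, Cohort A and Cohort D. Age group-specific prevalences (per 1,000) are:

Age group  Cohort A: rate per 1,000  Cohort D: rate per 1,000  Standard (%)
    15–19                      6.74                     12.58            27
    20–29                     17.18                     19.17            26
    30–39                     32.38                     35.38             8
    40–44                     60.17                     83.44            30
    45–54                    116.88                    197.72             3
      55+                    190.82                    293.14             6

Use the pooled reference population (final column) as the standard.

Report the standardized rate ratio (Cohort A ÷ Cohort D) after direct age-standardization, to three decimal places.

Standard weights: 0.27, 0.26, 0.08, 0.30, 0.03, 0.06.
Cohort A: 0.2700×6.74 + 0.2600×17.18 + 0.0800×32.38 + 0.3000×60.17 + 0.0300×116.88 + 0.0600×190.82 = 41.8836 per 1,000.
Cohort D: 0.2700×12.58 + 0.2600×19.17 + 0.0800×35.38 + 0.3000×83.44 + 0.0300×197.72 + 0.0600×293.14 = 59.7632 per 1,000.
Ratio = 41.8836 ÷ 59.7632 = 0.70083.

0.701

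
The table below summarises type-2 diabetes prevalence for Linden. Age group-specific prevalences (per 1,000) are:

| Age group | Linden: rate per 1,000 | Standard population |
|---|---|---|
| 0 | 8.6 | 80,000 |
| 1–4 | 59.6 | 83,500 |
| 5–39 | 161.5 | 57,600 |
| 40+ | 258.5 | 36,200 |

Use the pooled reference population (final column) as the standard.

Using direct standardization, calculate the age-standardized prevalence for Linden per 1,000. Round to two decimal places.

94.54

Standard total = 257,300; weights = 0.3109, 0.3245, 0.2239, 0.1407.
Standardized rate: 0.3109×8.6 + 0.3245×59.6 + 0.2239×161.5 + 0.1407×258.5 = 94.5383 per 1,000.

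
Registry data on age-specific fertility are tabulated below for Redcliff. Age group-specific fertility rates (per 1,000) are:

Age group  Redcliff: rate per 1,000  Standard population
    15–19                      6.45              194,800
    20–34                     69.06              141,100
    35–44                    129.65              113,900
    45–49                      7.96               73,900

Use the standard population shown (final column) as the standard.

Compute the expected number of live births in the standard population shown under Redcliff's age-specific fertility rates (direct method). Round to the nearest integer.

26356

Expected live births = Σ (standard pop × age-specific rate ÷ 1,000)
= 194,800×6.45/1,000 + 141,100×69.06/1,000 + 113,900×129.65/1,000 + 73,900×7.96/1,000
= 1256.46 + 9744.37 + 14767.14 + 588.24 = 26356.21.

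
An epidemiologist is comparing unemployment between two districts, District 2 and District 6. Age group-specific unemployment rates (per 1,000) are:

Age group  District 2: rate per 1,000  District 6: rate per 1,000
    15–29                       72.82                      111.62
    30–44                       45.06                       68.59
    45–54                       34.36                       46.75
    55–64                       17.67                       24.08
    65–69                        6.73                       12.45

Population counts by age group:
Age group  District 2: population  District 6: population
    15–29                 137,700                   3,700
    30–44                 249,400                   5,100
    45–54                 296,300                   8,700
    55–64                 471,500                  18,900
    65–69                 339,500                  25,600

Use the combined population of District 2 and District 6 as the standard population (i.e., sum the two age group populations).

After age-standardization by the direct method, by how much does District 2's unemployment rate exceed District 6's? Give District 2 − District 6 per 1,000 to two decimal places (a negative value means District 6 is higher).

Combined standard total = 1,556,400; weights = 0.0909, 0.1635, 0.1960, 0.3151, 0.2346.
District 2: 0.0909×72.82 + 0.1635×45.06 + 0.1960×34.36 + 0.3151×17.67 + 0.2346×6.73 = 27.8635 per 1,000.
District 6: 0.0909×111.62 + 0.1635×68.59 + 0.1960×46.75 + 0.3151×24.08 + 0.2346×12.45 = 41.0256 per 1,000.
Difference = 27.8635 − 41.0256 = -13.1621.

-13.16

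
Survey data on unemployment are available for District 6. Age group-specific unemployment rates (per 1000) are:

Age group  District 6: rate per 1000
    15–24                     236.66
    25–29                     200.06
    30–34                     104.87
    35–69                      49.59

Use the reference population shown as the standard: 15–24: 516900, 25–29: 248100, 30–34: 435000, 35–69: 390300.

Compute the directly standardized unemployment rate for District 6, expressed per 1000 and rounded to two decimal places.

148.99

Standard total = 1590300; weights = 0.3250, 0.1560, 0.2735, 0.2454.
Standardized rate: 0.3250×236.66 + 0.1560×200.06 + 0.2735×104.87 + 0.2454×49.59 = 148.9894 per 1000.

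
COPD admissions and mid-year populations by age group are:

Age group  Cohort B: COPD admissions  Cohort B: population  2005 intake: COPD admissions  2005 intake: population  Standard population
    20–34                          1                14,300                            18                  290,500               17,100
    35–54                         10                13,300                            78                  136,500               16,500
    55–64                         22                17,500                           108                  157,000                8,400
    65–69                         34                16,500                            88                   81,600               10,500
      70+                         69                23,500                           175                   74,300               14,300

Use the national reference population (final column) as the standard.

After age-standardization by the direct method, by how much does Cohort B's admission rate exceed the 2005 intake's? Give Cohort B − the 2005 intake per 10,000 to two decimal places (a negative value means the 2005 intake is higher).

3.97

Age-specific rates per 10,000 for Cohort B: 0.70, 7.52, 12.57, 20.61, 29.36.
For the 2005 intake: 0.62, 5.71, 6.88, 10.78, 23.55.
Standard total = 66,800; weights = 0.2560, 0.2470, 0.1257, 0.1572, 0.2141.
Cohort B: 0.2560×0.70 + 0.2470×7.52 + 0.1257×12.57 + 0.1572×20.61 + 0.2141×29.36 = 13.1415 per 10,000.
The 2005 intake: 0.2560×0.62 + 0.2470×5.71 + 0.1257×6.88 + 0.1572×10.78 + 0.2141×23.55 = 9.1723 per 10,000.
Difference = 13.1415 − 9.1723 = 3.9692.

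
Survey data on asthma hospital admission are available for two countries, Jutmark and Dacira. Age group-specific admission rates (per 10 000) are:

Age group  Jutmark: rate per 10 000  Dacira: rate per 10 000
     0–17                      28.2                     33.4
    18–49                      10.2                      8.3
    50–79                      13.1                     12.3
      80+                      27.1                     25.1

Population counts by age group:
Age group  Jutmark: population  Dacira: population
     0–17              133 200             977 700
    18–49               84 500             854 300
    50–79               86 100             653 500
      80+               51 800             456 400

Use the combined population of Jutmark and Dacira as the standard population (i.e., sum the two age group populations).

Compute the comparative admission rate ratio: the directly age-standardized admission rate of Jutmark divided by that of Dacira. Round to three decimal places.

Combined standard total = 3 297 500; weights = 0.3369, 0.2847, 0.2243, 0.1541.
Jutmark: 0.3369×28.2 + 0.2847×10.2 + 0.2243×13.1 + 0.1541×27.1 = 19.5191 per 10 000.
Dacira: 0.3369×33.4 + 0.2847×8.3 + 0.2243×12.3 + 0.1541×25.1 = 20.2423 per 10 000.
Ratio = 19.5191 ÷ 20.2423 = 0.96427.

0.964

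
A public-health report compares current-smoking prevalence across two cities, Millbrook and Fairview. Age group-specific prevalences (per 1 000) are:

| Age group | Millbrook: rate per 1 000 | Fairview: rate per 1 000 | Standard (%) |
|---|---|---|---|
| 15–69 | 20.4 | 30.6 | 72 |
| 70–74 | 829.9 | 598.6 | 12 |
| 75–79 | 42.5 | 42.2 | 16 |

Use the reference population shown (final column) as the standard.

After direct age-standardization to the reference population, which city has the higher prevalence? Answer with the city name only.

Standard weights: 0.72, 0.12, 0.16.
Millbrook: 0.7200×20.4 + 0.1200×829.9 + 0.1600×42.5 = 121.0760 per 1 000.
Fairview: 0.7200×30.6 + 0.1200×598.6 + 0.1600×42.2 = 100.6160 per 1 000.

Millbrook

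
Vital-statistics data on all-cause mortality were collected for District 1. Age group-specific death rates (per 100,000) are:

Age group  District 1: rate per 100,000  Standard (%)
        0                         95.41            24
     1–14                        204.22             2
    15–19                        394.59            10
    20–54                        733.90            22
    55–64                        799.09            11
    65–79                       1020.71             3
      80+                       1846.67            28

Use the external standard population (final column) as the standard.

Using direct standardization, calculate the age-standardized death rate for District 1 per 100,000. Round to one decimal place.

863.5

Standard weights: 0.24, 0.02, 0.10, 0.22, 0.11, 0.03, 0.28.
Standardized rate: 0.2400×95.41 + 0.0200×204.22 + 0.1000×394.59 + 0.2200×733.90 + 0.1100×799.09 + 0.0300×1020.71 + 0.2800×1846.67 = 863.4886 per 100,000.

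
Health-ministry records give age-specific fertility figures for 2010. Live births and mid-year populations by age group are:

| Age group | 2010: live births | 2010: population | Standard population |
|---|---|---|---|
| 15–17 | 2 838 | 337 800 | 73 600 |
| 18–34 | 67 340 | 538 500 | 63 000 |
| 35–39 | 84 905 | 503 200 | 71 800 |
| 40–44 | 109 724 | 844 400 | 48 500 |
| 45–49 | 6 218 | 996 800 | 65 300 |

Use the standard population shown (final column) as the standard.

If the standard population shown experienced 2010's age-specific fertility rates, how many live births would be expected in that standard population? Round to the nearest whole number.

27321

Age-specific rates per 1 000 for 2010: 8.401, 125.051, 168.730, 129.943, 6.238.
Expected live births = Σ (standard pop × age-specific rate ÷ 1 000)
= 73 600×8.401/1 000 + 63 000×125.051/1 000 + 71 800×168.730/1 000 + 48 500×129.943/1 000 + 65 300×6.238/1 000
= 618.34 + 7878.22 + 12114.82 + 6302.24 + 407.34 = 27320.97.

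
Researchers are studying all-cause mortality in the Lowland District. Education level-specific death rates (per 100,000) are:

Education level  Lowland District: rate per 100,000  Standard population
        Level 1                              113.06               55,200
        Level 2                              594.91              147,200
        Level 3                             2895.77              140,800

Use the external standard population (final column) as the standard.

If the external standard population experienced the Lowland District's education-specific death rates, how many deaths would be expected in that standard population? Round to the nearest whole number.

5015

Expected deaths = Σ (standard pop × education-specific rate ÷ 100,000)
= 55,200×113.06/100,000 + 147,200×594.91/100,000 + 140,800×2895.77/100,000
= 62.41 + 875.71 + 4077.24 = 5015.36.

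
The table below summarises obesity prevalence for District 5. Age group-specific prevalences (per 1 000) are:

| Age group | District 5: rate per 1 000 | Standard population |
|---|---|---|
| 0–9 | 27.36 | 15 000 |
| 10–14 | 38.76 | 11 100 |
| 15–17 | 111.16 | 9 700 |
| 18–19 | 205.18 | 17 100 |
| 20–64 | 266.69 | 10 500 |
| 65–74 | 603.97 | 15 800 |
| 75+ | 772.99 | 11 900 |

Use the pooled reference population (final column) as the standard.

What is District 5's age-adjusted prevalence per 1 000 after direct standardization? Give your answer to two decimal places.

Standard total = 91 100; weights = 0.1647, 0.1218, 0.1065, 0.1877, 0.1153, 0.1734, 0.1306.
Standardized rate: 0.1647×27.36 + 0.1218×38.76 + 0.1065×111.16 + 0.1877×205.18 + 0.1153×266.69 + 0.1734×603.97 + 0.1306×772.99 = 296.0375 per 1 000.

296.04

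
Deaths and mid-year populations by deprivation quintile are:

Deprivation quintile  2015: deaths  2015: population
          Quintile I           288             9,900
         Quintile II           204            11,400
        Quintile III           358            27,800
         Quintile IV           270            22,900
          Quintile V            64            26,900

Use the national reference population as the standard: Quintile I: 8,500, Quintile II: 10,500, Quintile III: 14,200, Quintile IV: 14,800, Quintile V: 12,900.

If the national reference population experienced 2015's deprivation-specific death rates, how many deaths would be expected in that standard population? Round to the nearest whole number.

Deprivation-specific rates per 100,000 for 2015: 2909.09, 1789.47, 1287.77, 1179.04, 237.92.
Expected deaths = Σ (standard pop × deprivation-specific rate ÷ 100,000)
= 8,500×2909.09/100,000 + 10,500×1789.47/100,000 + 14,200×1287.77/100,000 + 14,800×1179.04/100,000 + 12,900×237.92/100,000
= 247.27 + 187.89 + 182.86 + 174.50 + 30.69 = 823.22.

823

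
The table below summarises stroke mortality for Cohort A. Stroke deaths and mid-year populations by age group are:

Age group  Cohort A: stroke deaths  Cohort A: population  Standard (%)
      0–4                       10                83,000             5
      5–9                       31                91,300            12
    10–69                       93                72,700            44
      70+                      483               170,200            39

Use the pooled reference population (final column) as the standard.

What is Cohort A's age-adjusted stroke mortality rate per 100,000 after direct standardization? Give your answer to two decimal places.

Age-specific rates per 100,000 for Cohort A: 12.05, 33.95, 127.92, 283.78.
Standard weights: 0.05, 0.12, 0.44, 0.39.
Standardized rate: 0.0500×12.05 + 0.1200×33.95 + 0.4400×127.92 + 0.3900×283.78 = 171.6387 per 100,000.

171.64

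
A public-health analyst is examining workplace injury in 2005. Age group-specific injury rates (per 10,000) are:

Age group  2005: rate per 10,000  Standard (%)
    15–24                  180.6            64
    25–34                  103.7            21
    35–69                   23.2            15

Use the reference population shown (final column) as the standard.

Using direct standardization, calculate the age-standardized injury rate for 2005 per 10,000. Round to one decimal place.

Standard weights: 0.64, 0.21, 0.15.
Standardized rate: 0.6400×180.6 + 0.2100×103.7 + 0.1500×23.2 = 140.8410 per 10,000.

140.8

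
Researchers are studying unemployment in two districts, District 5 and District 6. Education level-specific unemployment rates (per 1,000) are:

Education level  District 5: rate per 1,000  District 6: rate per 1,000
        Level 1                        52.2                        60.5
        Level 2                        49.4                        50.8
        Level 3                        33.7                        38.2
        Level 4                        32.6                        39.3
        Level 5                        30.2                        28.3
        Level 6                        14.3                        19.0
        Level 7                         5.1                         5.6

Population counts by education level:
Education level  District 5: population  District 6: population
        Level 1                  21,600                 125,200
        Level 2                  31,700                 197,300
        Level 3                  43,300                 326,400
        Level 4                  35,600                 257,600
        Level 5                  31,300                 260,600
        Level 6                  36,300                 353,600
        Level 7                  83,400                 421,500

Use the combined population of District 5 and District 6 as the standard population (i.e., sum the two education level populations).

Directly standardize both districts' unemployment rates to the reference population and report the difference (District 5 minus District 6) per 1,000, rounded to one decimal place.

-3.0

Combined standard total = 2,225,400; weights = 0.0660, 0.1029, 0.1661, 0.1318, 0.1312, 0.1752, 0.2269.
District 5: 0.0660×52.2 + 0.1029×49.4 + 0.1661×33.7 + 0.1318×32.6 + 0.1312×30.2 + 0.1752×14.3 + 0.2269×5.1 = 26.0442 per 1,000.
District 6: 0.0660×60.5 + 0.1029×50.8 + 0.1661×38.2 + 0.1318×39.3 + 0.1312×28.3 + 0.1752×19.0 + 0.2269×5.6 = 29.0537 per 1,000.
Difference = 26.0442 − 29.0537 = -3.0096.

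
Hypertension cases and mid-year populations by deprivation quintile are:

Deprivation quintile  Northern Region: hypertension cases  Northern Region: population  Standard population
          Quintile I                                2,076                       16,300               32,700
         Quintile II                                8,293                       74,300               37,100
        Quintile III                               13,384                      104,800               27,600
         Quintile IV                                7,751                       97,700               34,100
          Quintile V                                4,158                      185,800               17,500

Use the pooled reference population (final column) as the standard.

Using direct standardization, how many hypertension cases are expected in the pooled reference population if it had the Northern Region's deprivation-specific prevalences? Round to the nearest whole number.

14927

Deprivation-specific rates per 1,000 for the Northern Region: 127.362, 111.615, 127.710, 79.335, 22.379.
Expected hypertension cases = Σ (standard pop × deprivation-specific rate ÷ 1,000)
= 32,700×127.362/1,000 + 37,100×111.615/1,000 + 27,600×127.710/1,000 + 34,100×79.335/1,000 + 17,500×22.379/1,000
= 4164.74 + 4140.92 + 3524.79 + 2705.31 + 391.63 = 14927.39.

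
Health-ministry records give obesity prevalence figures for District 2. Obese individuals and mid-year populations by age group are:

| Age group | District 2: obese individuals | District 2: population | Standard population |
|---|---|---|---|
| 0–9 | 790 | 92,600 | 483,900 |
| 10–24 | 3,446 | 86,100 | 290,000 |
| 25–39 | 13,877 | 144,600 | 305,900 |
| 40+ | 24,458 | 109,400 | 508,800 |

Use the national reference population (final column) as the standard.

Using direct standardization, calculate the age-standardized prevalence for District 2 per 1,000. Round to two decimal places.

99.99

Age-specific rates per 1,000 for District 2: 8.531, 40.023, 95.968, 223.565.
Standard total = 1,588,600; weights = 0.3046, 0.1826, 0.1926, 0.3203.
Standardized rate: 0.3046×8.531 + 0.1826×40.023 + 0.1926×95.968 + 0.3203×223.565 = 99.9884 per 1,000.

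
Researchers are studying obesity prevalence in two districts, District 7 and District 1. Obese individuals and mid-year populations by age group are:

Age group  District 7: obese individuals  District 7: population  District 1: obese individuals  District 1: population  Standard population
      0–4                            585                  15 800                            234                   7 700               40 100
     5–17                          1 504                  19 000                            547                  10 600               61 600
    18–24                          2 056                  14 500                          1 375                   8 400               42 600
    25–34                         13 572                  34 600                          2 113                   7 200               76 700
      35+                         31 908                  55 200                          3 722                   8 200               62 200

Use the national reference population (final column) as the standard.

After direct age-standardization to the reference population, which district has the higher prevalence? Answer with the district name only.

Age-specific rates per 1 000 for District 7: 37.025, 79.158, 141.793, 392.254, 578.043.
For District 1: 30.390, 51.604, 163.690, 293.472, 453.902.
Standard total = 283 200; weights = 0.1416, 0.2175, 0.1504, 0.2708, 0.2196.
District 7: 0.1416×37.025 + 0.2175×79.158 + 0.1504×141.793 + 0.2708×392.254 + 0.2196×578.043 = 276.9825 per 1 000.
District 1: 0.1416×30.390 + 0.2175×51.604 + 0.1504×163.690 + 0.2708×293.472 + 0.2196×453.902 = 219.3244 per 1 000.

District 7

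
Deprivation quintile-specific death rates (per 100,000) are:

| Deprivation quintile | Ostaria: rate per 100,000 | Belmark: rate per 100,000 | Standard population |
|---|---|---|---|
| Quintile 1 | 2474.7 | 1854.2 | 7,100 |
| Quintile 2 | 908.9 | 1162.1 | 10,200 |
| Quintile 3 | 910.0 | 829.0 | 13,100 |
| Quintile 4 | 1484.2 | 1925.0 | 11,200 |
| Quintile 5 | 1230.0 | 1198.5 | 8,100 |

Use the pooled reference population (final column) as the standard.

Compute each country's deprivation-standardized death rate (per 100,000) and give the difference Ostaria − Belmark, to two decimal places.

-36.17

Standard total = 49,700; weights = 0.1429, 0.2052, 0.2636, 0.2254, 0.1630.
Ostaria: 0.1429×2474.7 + 0.2052×908.9 + 0.2636×910.0 + 0.2254×1484.2 + 0.1630×1230.0 = 1314.8529 per 100,000.
Belmark: 0.1429×1854.2 + 0.2052×1162.1 + 0.2636×829.0 + 0.2254×1925.0 + 0.1630×1198.5 = 1351.0260 per 100,000.
Difference = 1314.8529 − 1351.0260 = -36.1730.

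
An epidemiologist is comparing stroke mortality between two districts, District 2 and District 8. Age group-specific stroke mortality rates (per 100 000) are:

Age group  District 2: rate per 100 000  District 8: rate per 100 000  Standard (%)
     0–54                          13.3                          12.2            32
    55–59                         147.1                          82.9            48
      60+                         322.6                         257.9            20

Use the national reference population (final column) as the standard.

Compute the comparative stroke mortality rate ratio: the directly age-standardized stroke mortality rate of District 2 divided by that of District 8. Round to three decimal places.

1.463

Standard weights: 0.32, 0.48, 0.20.
District 2: 0.3200×13.3 + 0.4800×147.1 + 0.2000×322.6 = 139.3840 per 100 000.
District 8: 0.3200×12.2 + 0.4800×82.9 + 0.2000×257.9 = 95.2760 per 100 000.
Ratio = 139.3840 ÷ 95.2760 = 1.46295.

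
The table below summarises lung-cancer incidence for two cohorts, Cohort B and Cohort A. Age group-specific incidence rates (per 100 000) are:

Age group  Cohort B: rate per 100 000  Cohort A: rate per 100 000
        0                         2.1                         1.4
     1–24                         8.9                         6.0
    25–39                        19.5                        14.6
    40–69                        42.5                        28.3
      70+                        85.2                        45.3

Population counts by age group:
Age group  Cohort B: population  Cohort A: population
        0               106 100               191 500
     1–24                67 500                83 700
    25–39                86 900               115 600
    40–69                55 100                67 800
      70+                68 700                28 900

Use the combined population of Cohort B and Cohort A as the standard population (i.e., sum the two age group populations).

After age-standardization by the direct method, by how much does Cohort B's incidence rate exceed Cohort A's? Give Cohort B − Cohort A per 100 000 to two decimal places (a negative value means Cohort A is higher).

Combined standard total = 871 800; weights = 0.3414, 0.1734, 0.2323, 0.1410, 0.1120.
Cohort B: 0.3414×2.1 + 0.1734×8.9 + 0.2323×19.5 + 0.1410×42.5 + 0.1120×85.2 = 22.3195 per 100 000.
Cohort A: 0.3414×1.4 + 0.1734×6.0 + 0.2323×14.6 + 0.1410×28.3 + 0.1120×45.3 = 13.9707 per 100 000.
Difference = 22.3195 − 13.9707 = 8.3488.

8.35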